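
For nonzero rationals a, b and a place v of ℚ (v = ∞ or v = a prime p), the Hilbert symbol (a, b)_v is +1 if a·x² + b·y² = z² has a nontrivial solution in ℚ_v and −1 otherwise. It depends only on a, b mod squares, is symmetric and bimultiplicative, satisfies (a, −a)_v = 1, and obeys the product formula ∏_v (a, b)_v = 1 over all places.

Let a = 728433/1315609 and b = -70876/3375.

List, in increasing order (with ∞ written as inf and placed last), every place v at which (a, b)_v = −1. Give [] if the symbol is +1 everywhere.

Mod squares: a ≡ 17, b ≡ -265785. Check v ∈ {∞, 2, 3, 5, 13, 17, 23, 29, 31, 37, 47}.
v=5: a=5^0·(≡2), b=5^-3·(≡2) mod 5; (2|5)=-1, (2|5)=-1; (−1)^{0·-3·2}·(-1)^-3·(-1)^0 = -1.
v=2: v_2(a)=0, v_2(b)=2; units ≡ 1, 7 (mod 8); ε·ε+αω+βω = 0·1+0·0+2·0 ≡ 0  ⇒  (a,b)_2 = +1.
v=47: a=47^0·(≡17), b=47^1·(≡37) mod 47; (17|47)=+1, (37|47)=+1; (−1)^{0·1·23}·(+1)^1·(+1)^0 = +1.
v=37: a=37^-2·(≡23), b=37^0·(≡2) mod 37; (23|37)=-1, (2|37)=-1; (−1)^{-2·0·18}·(-1)^0·(-1)^-2 = +1.
v=∞: 17 > 0 and -265785 < 0  ⇒  (a,b)_∞ = +1.
v=31: a=31^-2·(≡30), b=31^0·(≡18) mod 31; (30|31)=-1, (18|31)=+1; (−1)^{-2·0·15}·(-1)^0·(+1)^-2 = +1.
v=13: a=13^0·(≡12), b=13^1·(≡1) mod 13; (12|13)=+1, (1|13)=+1; (−1)^{0·1·6}·(+1)^1·(+1)^0 = +1.
v=23: a=23^2·(≡15), b=23^0·(≡6) mod 23; (15|23)=-1, (6|23)=+1; (−1)^{2·0·11}·(-1)^0·(+1)^2 = +1.
v=17: a=17^1·(≡2), b=17^0·(≡11) mod 17; (2|17)=+1, (11|17)=-1; (−1)^{1·0·8}·(+1)^0·(-1)^1 = -1.
v=3: a=3^4·(≡2), b=3^-3·(≡1) mod 3; (2|3)=-1, (1|3)=+1; (−1)^{4·-3·1}·(-1)^-3·(+1)^4 = -1.
v=29: a=29^0·(≡21), b=29^1·(≡23) mod 29; (21|29)=-1, (23|29)=+1; (−1)^{0·1·14}·(-1)^1·(+1)^0 = -1.
Ram(17, -265785) = {3, 5, 17, 29}; no ℚ_3-point on the conic.

[3, 5, 17, 29]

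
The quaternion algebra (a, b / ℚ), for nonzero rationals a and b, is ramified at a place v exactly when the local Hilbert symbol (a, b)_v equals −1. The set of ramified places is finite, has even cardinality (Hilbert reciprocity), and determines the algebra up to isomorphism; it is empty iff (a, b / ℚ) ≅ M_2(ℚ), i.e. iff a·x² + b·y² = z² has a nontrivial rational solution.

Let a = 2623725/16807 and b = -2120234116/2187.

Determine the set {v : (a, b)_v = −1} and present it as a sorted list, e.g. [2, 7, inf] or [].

[3, 23]

Mod squares: a ≡ 483, b ≡ -3. Check v ∈ {∞, 2, 3, 5, 7, 11, 13, 23}.
v=13: a=13^2·(≡5), b=13^2·(≡1) mod 13; (5|13)=-1, (1|13)=+1; (−1)^{2·2·6}·(-1)^2·(+1)^2 = +1.
v=7: a=7^-5·(≡6), b=7^2·(≡1) mod 7; (6|7)=-1, (1|7)=+1; (−1)^{-5·2·3}·(-1)^2·(+1)^-5 = +1.
v=2: v_2(a)=0, v_2(b)=2; units ≡ 3, 5 (mod 8); ε·ε+αω+βω = 1·0+0·1+2·1 ≡ 0  ⇒  (a,b)_2 = +1.
v=∞: 483 > 0 and -3 < 0  ⇒  (a,b)_∞ = +1.
v=5: a=5^2·(≡2), b=5^0·(≡2) mod 5; (2|5)=-1, (2|5)=-1; (−1)^{2·0·2}·(-1)^0·(-1)^2 = +1.
v=11: a=11^0·(≡6), b=11^2·(≡7) mod 11; (6|11)=-1, (7|11)=-1; (−1)^{0·2·5}·(-1)^2·(-1)^0 = +1.
v=3: a=3^3·(≡2), b=3^-7·(≡2) mod 3; (2|3)=-1, (2|3)=-1; (−1)^{3·-7·1}·(-1)^-7·(-1)^3 = -1.
v=23: a=23^1·(≡20), b=23^2·(≡11) mod 23; (20|23)=-1, (11|23)=-1; (−1)^{1·2·11}·(-1)^2·(-1)^1 = -1.
(483, -3 / ℚ) ramifies at {3, 23}: a division algebra.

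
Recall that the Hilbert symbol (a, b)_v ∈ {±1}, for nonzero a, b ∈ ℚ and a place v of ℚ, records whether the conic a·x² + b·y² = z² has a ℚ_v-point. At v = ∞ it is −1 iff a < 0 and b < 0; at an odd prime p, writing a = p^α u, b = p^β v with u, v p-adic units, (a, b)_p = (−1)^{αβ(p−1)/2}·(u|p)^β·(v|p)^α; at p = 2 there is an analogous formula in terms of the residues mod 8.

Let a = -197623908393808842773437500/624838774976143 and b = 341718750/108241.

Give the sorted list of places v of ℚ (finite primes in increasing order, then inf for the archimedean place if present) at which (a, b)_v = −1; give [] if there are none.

[2, 3, 5, 11]

(a, b) ≡ (-373065, 30) mod (ℚ^×)²; places V = {2, 3, 5, 7, 11, 13, 17, 19, 47, ∞}.
(a,b)_∞: sgn(-373065)=−, sgn(30)=+, so +1.
(a,b)_5: α=13, u≡2; β=7, v≡4 (mod 5); (2|5)=-1, (4|5)=+1; sign (−1)^0·-1^7·+1^13 = -1.
(a,b)_19: α=1, u≡4; β=0, v≡6 (mod 19); (4|19)=+1, (6|19)=+1; sign (−1)^0·+1^0·+1^1 = +1.
(a,b)_13: α=-2, u≡4; β=0, v≡3 (mod 13); (4|13)=+1, (3|13)=+1; sign (−1)^0·+1^0·+1^-2 = +1.
(a,b)_11: α=3, u≡5; β=0, v≡10 (mod 11); (5|11)=+1, (10|11)=-1; sign (−1)^0·+1^0·-1^3 = -1.
(a,b)_3: α=23, u≡1; β=7, v≡1 (mod 3); (1|3)=+1, (1|3)=+1; sign (−1)^1·+1^7·+1^23 = -1.
(a,b)_47: α=-6, u≡4; β=-2, v≡40 (mod 47); (4|47)=+1, (40|47)=-1; sign (−1)^0·+1^-2·-1^-6 = +1.
(a,b)_17: α=1, u≡2; β=0, v≡8 (mod 17); (2|17)=+1, (8|17)=+1; sign (−1)^0·+1^0·+1^1 = +1.
(a,b)_2: α=2, β=1; u≡7, v≡7 (mod 8); ε(u)ε(v)=1·1, αω(v)=2·0, βω(u)=1·0; sum ≡ 1  ⇒  -1.
(a,b)_7: α=-3, u≡5; β=-2, v≡4 (mod 7); (5|7)=-1, (4|7)=+1; sign (−1)^0·-1^-2·+1^-3 = +1.
Ram(-373065, 30) = {2, 3, 5, 11}; no ℚ_2-point on the conic.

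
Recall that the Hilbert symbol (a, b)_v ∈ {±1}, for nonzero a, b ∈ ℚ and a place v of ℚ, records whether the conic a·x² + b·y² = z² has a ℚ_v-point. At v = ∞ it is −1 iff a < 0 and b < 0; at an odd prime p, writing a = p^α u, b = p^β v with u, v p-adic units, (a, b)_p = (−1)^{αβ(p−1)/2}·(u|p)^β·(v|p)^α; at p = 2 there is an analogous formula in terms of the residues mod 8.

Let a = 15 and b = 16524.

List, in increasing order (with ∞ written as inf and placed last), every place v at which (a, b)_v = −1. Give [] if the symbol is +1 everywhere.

(a, b) ≡ (15, 51) mod (ℚ^×)²; places V = {2, 3, 5, 17, ∞}.
(a,b)_∞: sgn(15)=+, sgn(51)=+, so +1.
(a,b)_5: α=1, u≡3; β=0, v≡4 (mod 5); (3|5)=-1, (4|5)=+1; sign (−1)^0·-1^0·+1^1 = +1.
(a,b)_17: α=0, u≡15; β=1, v≡3 (mod 17); (15|17)=+1, (3|17)=-1; sign (−1)^0·+1^1·-1^0 = +1.
(a,b)_2: α=0, β=2; u≡7, v≡3 (mod 8); ε(u)ε(v)=1·1, αω(v)=0·1, βω(u)=2·0; sum ≡ 1  ⇒  -1.
(a,b)_3: α=1, u≡2; β=5, v≡2 (mod 3); (2|3)=-1, (2|3)=-1; sign (−1)^1·-1^5·-1^1 = -1.
|Ram(15, 51)| = 2, even; anisotropic at {2, 3}.

[2, 3]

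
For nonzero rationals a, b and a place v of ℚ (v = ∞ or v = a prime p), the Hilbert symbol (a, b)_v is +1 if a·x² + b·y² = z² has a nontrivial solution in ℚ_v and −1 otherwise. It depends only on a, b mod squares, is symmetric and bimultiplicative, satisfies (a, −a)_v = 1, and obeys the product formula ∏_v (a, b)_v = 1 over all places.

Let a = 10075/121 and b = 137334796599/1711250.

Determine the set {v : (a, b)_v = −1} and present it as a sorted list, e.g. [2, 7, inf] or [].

Mod squares: a ≡ 403, b ≡ 945438. Check v ∈ {∞, 2, 3, 5, 7, 11, 13, 17, 23, 31, 37}.
v=7: a=7^0·(≡1), b=7^4·(≡2) mod 7; (1|7)=+1, (2|7)=+1; (−1)^{0·4·3}·(+1)^4·(+1)^0 = +1.
v=13: a=13^1·(≡2), b=13^1·(≡9) mod 13; (2|13)=-1, (9|13)=+1; (−1)^{1·1·6}·(-1)^1·(+1)^1 = -1.
v=11: a=11^-2·(≡10), b=11^2·(≡2) mod 11; (10|11)=-1, (2|11)=-1; (−1)^{-2·2·5}·(-1)^2·(-1)^-2 = +1.
v=37: a=37^0·(≡27), b=37^-2·(≡35) mod 37; (27|37)=+1, (35|37)=-1; (−1)^{0·-2·18}·(+1)^-2·(-1)^0 = +1.
v=∞: 403 > 0 and 945438 > 0  ⇒  (a,b)_∞ = +1.
v=5: a=5^2·(≡3), b=5^-4·(≡3) mod 5; (3|5)=-1, (3|5)=-1; (−1)^{2·-4·2}·(-1)^-4·(-1)^2 = +1.
v=2: v_2(a)=0, v_2(b)=-1; units ≡ 3, 7 (mod 8); ε·ε+αω+βω = 1·1+0·0+-1·1 ≡ 0  ⇒  (a,b)_2 = +1.
v=23: a=23^0·(≡4), b=23^1·(≡5) mod 23; (4|23)=+1, (5|23)=-1; (−1)^{0·1·11}·(+1)^1·(-1)^0 = +1.
v=31: a=31^1·(≡26), b=31^1·(≡5) mod 31; (26|31)=-1, (5|31)=+1; (−1)^{1·1·15}·(-1)^1·(+1)^1 = +1.
v=17: a=17^0·(≡14), b=17^1·(≡10) mod 17; (14|17)=-1, (10|17)=-1; (−1)^{0·1·8}·(-1)^1·(-1)^0 = -1.
v=3: a=3^0·(≡1), b=3^1·(≡2) mod 3; (1|3)=+1, (2|3)=-1; (−1)^{0·1·1}·(+1)^1·(-1)^0 = +1.
|Ram(403, 945438)| = 2, even; anisotropic at {13, 17}.

[13, 17]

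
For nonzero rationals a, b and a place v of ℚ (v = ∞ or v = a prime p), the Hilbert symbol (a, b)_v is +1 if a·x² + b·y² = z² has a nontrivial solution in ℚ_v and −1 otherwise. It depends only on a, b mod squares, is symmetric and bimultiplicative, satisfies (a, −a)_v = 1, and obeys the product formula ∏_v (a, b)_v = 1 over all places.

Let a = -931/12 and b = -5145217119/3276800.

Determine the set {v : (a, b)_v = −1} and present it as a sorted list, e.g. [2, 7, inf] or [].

[7, inf]

(a, b) ≡ (-57, -798) mod (ℚ^×)²; places V = {2, 3, 5, 7, 19, ∞}.
(a,b)_19: α=1, u≡7; β=3, v≡12 (mod 19); (7|19)=+1, (12|19)=-1; sign (−1)^1·+1^3·-1^1 = +1.
(a,b)_3: α=-1, u≡2; β=7, v≡1 (mod 3); (2|3)=-1, (1|3)=+1; sign (−1)^1·-1^7·+1^-1 = +1.
(a,b)_∞: sgn(-57)=−, sgn(-798)=−, so -1.
(a,b)_5: α=0, u≡2; β=-2, v≡3 (mod 5); (2|5)=-1, (3|5)=-1; sign (−1)^0·-1^-2·-1^0 = +1.
(a,b)_7: α=2, u≡6; β=3, v≡5 (mod 7); (6|7)=-1, (5|7)=-1; sign (−1)^0·-1^3·-1^2 = -1.
(a,b)_2: α=-2, β=-17; u≡7, v≡1 (mod 8); ε(u)ε(v)=1·0, αω(v)=-2·0, βω(u)=-17·0; sum ≡ 0  ⇒  +1.
|Ram(-57, -798)| = 2, even; anisotropic at {7, ∞}.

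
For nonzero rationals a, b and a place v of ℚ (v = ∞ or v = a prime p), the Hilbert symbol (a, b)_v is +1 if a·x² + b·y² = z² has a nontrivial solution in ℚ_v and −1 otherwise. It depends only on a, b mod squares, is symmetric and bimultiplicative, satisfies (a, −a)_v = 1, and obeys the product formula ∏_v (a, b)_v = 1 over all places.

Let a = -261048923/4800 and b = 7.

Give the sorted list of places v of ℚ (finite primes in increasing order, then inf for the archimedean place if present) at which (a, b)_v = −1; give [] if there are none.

(a, b) ≡ (-969, 7) mod (ℚ^×)²; places V = {2, 3, 5, 7, 17, 19, 29, 31, ∞}.
(a,b)_19: α=1, u≡6; β=0, v≡7 (mod 19); (6|19)=+1, (7|19)=+1; sign (−1)^0·+1^0·+1^1 = +1.
(a,b)_7: α=0, u≡1; β=1, v≡1 (mod 7); (1|7)=+1, (1|7)=+1; sign (−1)^0·+1^1·+1^0 = +1.
(a,b)_2: α=-6, β=0; u≡7, v≡7 (mod 8); ε(u)ε(v)=1·1, αω(v)=-6·0, βω(u)=0·0; sum ≡ 1  ⇒  -1.
(a,b)_29: α=2, u≡26; β=0, v≡7 (mod 29); (26|29)=-1, (7|29)=+1; sign (−1)^0·-1^0·+1^2 = +1.
(a,b)_3: α=-1, u≡1; β=0, v≡1 (mod 3); (1|3)=+1, (1|3)=+1; sign (−1)^0·+1^0·+1^-1 = +1.
(a,b)_31: α=2, u≡29; β=0, v≡7 (mod 31); (29|31)=-1, (7|31)=+1; sign (−1)^0·-1^0·+1^2 = +1.
(a,b)_5: α=-2, u≡1; β=0, v≡2 (mod 5); (1|5)=+1, (2|5)=-1; sign (−1)^0·+1^0·-1^-2 = +1.
(a,b)_∞: sgn(-969)=−, sgn(7)=+, so +1.
(a,b)_17: α=1, u≡10; β=0, v≡7 (mod 17); (10|17)=-1, (7|17)=-1; sign (−1)^0·-1^0·-1^1 = -1.
Ram(-969, 7) = {2, 17}; no ℚ_2-point on the conic.

[2, 17]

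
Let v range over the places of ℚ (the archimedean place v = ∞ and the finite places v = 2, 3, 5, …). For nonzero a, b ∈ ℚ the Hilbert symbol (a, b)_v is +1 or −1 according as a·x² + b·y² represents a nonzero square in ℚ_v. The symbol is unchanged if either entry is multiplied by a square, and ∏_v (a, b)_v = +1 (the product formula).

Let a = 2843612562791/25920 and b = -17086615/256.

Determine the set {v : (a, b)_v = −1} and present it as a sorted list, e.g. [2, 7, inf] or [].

[5, 7]

Mod squares: a ≡ 595, b ≡ -7735. Check v ∈ {∞, 2, 3, 5, 7, 11, 13, 17, 23, 47}.
v=47: a=47^2·(≡44), b=47^2·(≡39) mod 47; (44|47)=-1, (39|47)=-1; (−1)^{2·2·23}·(-1)^2·(-1)^2 = +1.
v=∞: 595 > 0 and -7735 < 0  ⇒  (a,b)_∞ = +1.
v=5: a=5^-1·(≡4), b=5^1·(≡2) mod 5; (4|5)=+1, (2|5)=-1; (−1)^{-1·1·2}·(+1)^1·(-1)^-1 = -1.
v=7: a=7^1·(≡2), b=7^1·(≡1) mod 7; (2|7)=+1, (1|7)=+1; (−1)^{1·1·3}·(+1)^1·(+1)^1 = -1.
v=23: a=23^2·(≡15), b=23^0·(≡13) mod 23; (15|23)=-1, (13|23)=+1; (−1)^{2·0·11}·(-1)^0·(+1)^2 = +1.
v=17: a=17^1·(≡8), b=17^1·(≡13) mod 17; (8|17)=+1, (13|17)=+1; (−1)^{1·1·8}·(+1)^1·(+1)^1 = +1.
v=13: a=13^2·(≡10), b=13^1·(≡4) mod 13; (10|13)=+1, (4|13)=+1; (−1)^{2·1·6}·(+1)^1·(+1)^2 = +1.
v=11: a=11^2·(≡4), b=11^0·(≡5) mod 11; (4|11)=+1, (5|11)=+1; (−1)^{2·0·5}·(+1)^0·(+1)^2 = +1.
v=3: a=3^-4·(≡1), b=3^0·(≡2) mod 3; (1|3)=+1, (2|3)=-1; (−1)^{-4·0·1}·(+1)^0·(-1)^-4 = +1.
v=2: v_2(a)=-6, v_2(b)=-8; units ≡ 3, 1 (mod 8); ε·ε+αω+βω = 1·0+-6·0+-8·1 ≡ 0  ⇒  (a,b)_2 = +1.
Ram(595, -7735) = {5, 7}; no ℚ_5-point on the conic.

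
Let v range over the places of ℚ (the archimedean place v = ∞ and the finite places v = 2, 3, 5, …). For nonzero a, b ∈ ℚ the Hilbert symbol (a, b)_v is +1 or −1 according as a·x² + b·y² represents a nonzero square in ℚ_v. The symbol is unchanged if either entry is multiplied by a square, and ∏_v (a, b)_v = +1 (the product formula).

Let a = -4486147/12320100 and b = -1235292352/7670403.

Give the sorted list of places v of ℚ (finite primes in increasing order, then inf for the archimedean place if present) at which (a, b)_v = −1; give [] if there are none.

[3, 29, 43, inf]

(a, b) ≡ (-43, -4089) mod (ℚ^×)²; places V = {2, 3, 5, 7, 13, 17, 19, 29, 41, 43, 47, ∞}.
(a,b)_3: α=-6, u≡2; β=-3, v≡2 (mod 3); (2|3)=-1, (2|3)=-1; sign (−1)^0·-1^-3·-1^-6 = -1.
(a,b)_13: α=-2, u≡4; β=-2, v≡11 (mod 13); (4|13)=+1, (11|13)=-1; sign (−1)^0·+1^-2·-1^-2 = +1.
(a,b)_47: α=0, u≡42; β=1, v≡18 (mod 47); (42|47)=+1, (18|47)=+1; sign (−1)^0·+1^1·+1^0 = +1.
(a,b)_5: α=-2, u≡2; β=0, v≡1 (mod 5); (2|5)=-1, (1|5)=+1; sign (−1)^0·-1^0·+1^-2 = +1.
(a,b)_41: α=0, u≡36; β=-2, v≡35 (mod 41); (36|41)=+1, (35|41)=-1; sign (−1)^0·+1^-2·-1^0 = +1.
(a,b)_43: α=1, u≡27; β=0, v≡32 (mod 43); (27|43)=-1, (32|43)=-1; sign (−1)^0·-1^0·-1^1 = -1.
(a,b)_17: α=2, u≡9; β=2, v≡9 (mod 17); (9|17)=+1, (9|17)=+1; sign (−1)^0·+1^2·+1^2 = +1.
(a,b)_7: α=0, u≡3; β=2, v≡3 (mod 7); (3|7)=-1, (3|7)=-1; sign (−1)^0·-1^2·-1^0 = +1.
(a,b)_∞: sgn(-43)=−, sgn(-4089)=−, so -1.
(a,b)_19: α=2, u≡3; β=0, v≡12 (mod 19); (3|19)=-1, (12|19)=-1; sign (−1)^0·-1^0·-1^2 = +1.
(a,b)_29: α=0, u≡8; β=1, v≡16 (mod 29); (8|29)=-1, (16|29)=+1; sign (−1)^0·-1^1·+1^0 = -1.
(a,b)_2: α=-2, β=6; u≡5, v≡7 (mod 8); ε(u)ε(v)=0·1, αω(v)=-2·0, βω(u)=6·1; sum ≡ 0  ⇒  +1.
|Ram(-43, -4089)| = 4, even; anisotropic at {3, 29, 43, ∞}.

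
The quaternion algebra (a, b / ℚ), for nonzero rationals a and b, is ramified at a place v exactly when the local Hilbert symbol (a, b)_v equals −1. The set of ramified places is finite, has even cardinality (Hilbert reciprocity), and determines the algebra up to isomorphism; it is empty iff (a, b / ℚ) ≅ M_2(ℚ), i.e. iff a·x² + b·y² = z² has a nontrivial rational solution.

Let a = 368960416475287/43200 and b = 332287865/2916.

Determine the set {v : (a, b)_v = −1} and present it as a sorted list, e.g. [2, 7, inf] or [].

(a, b) ≡ (21, 65) mod (ℚ^×)²; places V = {2, 3, 5, 7, 13, 17, 19, ∞}.
(a,b)_3: α=-3, u≡1; β=-6, v≡2 (mod 3); (1|3)=+1, (2|3)=-1; sign (−1)^0·+1^-6·-1^-3 = -1.
(a,b)_5: α=-2, u≡4; β=1, v≡3 (mod 5); (4|5)=+1, (3|5)=-1; sign (−1)^0·+1^1·-1^-2 = +1.
(a,b)_7: α=3, u≡6; β=2, v≡4 (mod 7); (6|7)=-1, (4|7)=+1; sign (−1)^0·-1^2·+1^3 = +1.
(a,b)_2: α=-6, β=-2; u≡5, v≡1 (mod 8); ε(u)ε(v)=0·0, αω(v)=-6·0, βω(u)=-2·1; sum ≡ 0  ⇒  +1.
(a,b)_19: α=4, u≡10; β=2, v≡18 (mod 19); (10|19)=-1, (18|19)=-1; sign (−1)^0·-1^2·-1^4 = +1.
(a,b)_∞: sgn(21)=+, sgn(65)=+, so +1.
(a,b)_13: α=4, u≡5; β=1, v≡11 (mod 13); (5|13)=-1, (11|13)=-1; sign (−1)^0·-1^1·-1^4 = -1.
(a,b)_17: α=2, u≡16; β=2, v≡14 (mod 17); (16|17)=+1, (14|17)=-1; sign (−1)^0·+1^2·-1^2 = +1.
|Ram(21, 65)| = 2, even; anisotropic at {3, 13}.

[3, 13]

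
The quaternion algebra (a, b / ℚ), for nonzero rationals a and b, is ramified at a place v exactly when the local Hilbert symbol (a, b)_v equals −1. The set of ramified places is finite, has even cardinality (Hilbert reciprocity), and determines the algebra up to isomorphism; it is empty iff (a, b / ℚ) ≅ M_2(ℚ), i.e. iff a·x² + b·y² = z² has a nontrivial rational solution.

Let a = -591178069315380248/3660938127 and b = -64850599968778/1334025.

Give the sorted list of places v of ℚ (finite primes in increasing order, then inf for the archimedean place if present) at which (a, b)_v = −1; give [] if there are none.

[2, 7, 17, inf]

(a, b) ≡ (-419594, -73882) mod (ℚ^×)²; places V = {2, 3, 5, 7, 11, 13, 17, 41, 43, 53, ∞}.
(a,b)_2: α=3, β=1; u≡3, v≡3 (mod 8); ε(u)ε(v)=1·1, αω(v)=3·1, βω(u)=1·1; sum ≡ 1  ⇒  -1.
(a,b)_13: α=2, u≡6; β=2, v≡1 (mod 13); (6|13)=-1, (1|13)=+1; sign (−1)^0·-1^2·+1^2 = +1.
(a,b)_∞: sgn(-419594)=−, sgn(-73882)=−, so -1.
(a,b)_7: α=-3, u≡3; β=-2, v≡3 (mod 7); (3|7)=-1, (3|7)=-1; sign (−1)^0·-1^-2·-1^-3 = -1.
(a,b)_5: α=0, u≡1; β=-2, v≡2 (mod 5); (1|5)=+1, (2|5)=-1; sign (−1)^0·+1^-2·-1^0 = +1.
(a,b)_11: α=-4, u≡4; β=-2, v≡1 (mod 11); (4|11)=+1, (1|11)=+1; sign (−1)^0·+1^-2·+1^-4 = +1.
(a,b)_43: α=3, u≡19; β=2, v≡38 (mod 43); (19|43)=-1, (38|43)=+1; sign (−1)^0·-1^2·+1^3 = +1.
(a,b)_3: α=-6, u≡1; β=-2, v≡2 (mod 3); (1|3)=+1, (2|3)=-1; sign (−1)^0·+1^-2·-1^-6 = +1.
(a,b)_53: α=4, u≡37; β=3, v≡11 (mod 53); (37|53)=+1, (11|53)=+1; sign (−1)^0·+1^3·+1^4 = +1.
(a,b)_17: α=1, u≡1; β=1, v≡11 (mod 17); (1|17)=+1, (11|17)=-1; sign (−1)^0·+1^1·-1^1 = -1.
(a,b)_41: α=1, u≡1; β=1, v≡23 (mod 41); (1|41)=+1, (23|41)=+1; sign (−1)^0·+1^1·+1^1 = +1.
|Ram(-419594, -73882)| = 4, even; anisotropic at {2, 7, 17, ∞}.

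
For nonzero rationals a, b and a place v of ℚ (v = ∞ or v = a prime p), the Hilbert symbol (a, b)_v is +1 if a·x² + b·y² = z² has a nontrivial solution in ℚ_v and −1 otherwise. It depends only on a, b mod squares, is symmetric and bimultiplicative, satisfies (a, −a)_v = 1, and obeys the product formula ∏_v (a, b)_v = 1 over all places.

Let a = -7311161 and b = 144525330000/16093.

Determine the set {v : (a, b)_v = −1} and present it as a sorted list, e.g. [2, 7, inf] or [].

[7, 11, 17, 23, 29, 43]

(a, b) ≡ (-7311161, 156009) mod (ℚ^×)²; places V = {2, 3, 5, 7, 11, 13, 17, 19, 23, 29, 37, 41, 43, ∞}.
(a,b)_2: α=0, β=4; u≡7, v≡1 (mod 8); ε(u)ε(v)=1·0, αω(v)=0·0, βω(u)=4·0; sum ≡ 0  ⇒  +1.
(a,b)_13: α=1, u≡9; β=0, v≡1 (mod 13); (9|13)=+1, (1|13)=+1; sign (−1)^0·+1^0·+1^1 = +1.
(a,b)_5: α=0, u≡4; β=4, v≡1 (mod 5); (4|5)=+1, (1|5)=+1; sign (−1)^0·+1^4·+1^0 = +1.
(a,b)_37: α=0, u≡2; β=2, v≡14 (mod 37); (2|37)=-1, (14|37)=-1; sign (−1)^0·-1^2·-1^0 = +1.
(a,b)_43: α=1, u≡38; β=0, v≡8 (mod 43); (38|43)=+1, (8|43)=-1; sign (−1)^0·+1^0·-1^1 = -1.
(a,b)_∞: sgn(-7311161)=−, sgn(156009)=+, so +1.
(a,b)_41: α=1, u≡29; β=0, v≡23 (mod 41); (29|41)=-1, (23|41)=+1; sign (−1)^0·-1^0·+1^1 = +1.
(a,b)_23: α=0, u≡10; β=1, v≡21 (mod 23); (10|23)=-1, (21|23)=-1; sign (−1)^0·-1^1·-1^0 = -1.
(a,b)_29: α=1, u≡17; β=0, v≡15 (mod 29); (17|29)=-1, (15|29)=-1; sign (−1)^0·-1^0·-1^1 = -1.
(a,b)_19: α=0, u≡1; β=-1, v≡10 (mod 19); (1|19)=+1, (10|19)=-1; sign (−1)^0·+1^-1·-1^0 = +1.
(a,b)_3: α=0, u≡1; β=3, v≡1 (mod 3); (1|3)=+1, (1|3)=+1; sign (−1)^0·+1^3·+1^0 = +1.
(a,b)_7: α=0, u≡3; β=-1, v≡3 (mod 7); (3|7)=-1, (3|7)=-1; sign (−1)^0·-1^-1·-1^0 = -1.
(a,b)_11: α=1, u≡2; β=-2, v≡7 (mod 11); (2|11)=-1, (7|11)=-1; sign (−1)^0·-1^-2·-1^1 = -1.
(a,b)_17: α=0, u≡12; β=1, v≡14 (mod 17); (12|17)=-1, (14|17)=-1; sign (−1)^0·-1^1·-1^0 = -1.
(-7311161, 156009 / ℚ) ramifies at {7, 11, 17, 23, 29, 43}: a division algebra.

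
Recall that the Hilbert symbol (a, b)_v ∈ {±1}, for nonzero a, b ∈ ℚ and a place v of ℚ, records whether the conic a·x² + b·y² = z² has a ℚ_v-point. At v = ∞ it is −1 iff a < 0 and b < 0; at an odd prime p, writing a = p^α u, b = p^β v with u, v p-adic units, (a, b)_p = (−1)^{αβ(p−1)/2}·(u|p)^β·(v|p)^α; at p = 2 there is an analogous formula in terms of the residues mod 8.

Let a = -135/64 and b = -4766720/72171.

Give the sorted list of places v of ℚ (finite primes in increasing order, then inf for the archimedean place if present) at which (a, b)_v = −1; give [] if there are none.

(a, b) ≡ (-15, -1045) mod (ℚ^×)²; places V = {2, 3, 5, 7, 11, 19, ∞}.
(a,b)_7: α=0, u≡5; β=2, v≡6 (mod 7); (5|7)=-1, (6|7)=-1; sign (−1)^0·-1^2·-1^0 = +1.
(a,b)_19: α=0, u≡16; β=1, v≡8 (mod 19); (16|19)=+1, (8|19)=-1; sign (−1)^0·+1^1·-1^0 = +1.
(a,b)_5: α=1, u≡2; β=1, v≡1 (mod 5); (2|5)=-1, (1|5)=+1; sign (−1)^0·-1^1·+1^1 = -1.
(a,b)_2: α=-6, β=10; u≡1, v≡3 (mod 8); ε(u)ε(v)=0·1, αω(v)=-6·1, βω(u)=10·0; sum ≡ 0  ⇒  +1.
(a,b)_11: α=0, u≡7; β=-1, v≡4 (mod 11); (7|11)=-1, (4|11)=+1; sign (−1)^0·-1^-1·+1^0 = -1.
(a,b)_∞: sgn(-15)=−, sgn(-1045)=−, so -1.
(a,b)_3: α=3, u≡1; β=-8, v≡2 (mod 3); (1|3)=+1, (2|3)=-1; sign (−1)^0·+1^-8·-1^3 = -1.
|Ram(-15, -1045)| = 4, even; anisotropic at {3, 5, 11, ∞}.

[3, 5, 11, inf]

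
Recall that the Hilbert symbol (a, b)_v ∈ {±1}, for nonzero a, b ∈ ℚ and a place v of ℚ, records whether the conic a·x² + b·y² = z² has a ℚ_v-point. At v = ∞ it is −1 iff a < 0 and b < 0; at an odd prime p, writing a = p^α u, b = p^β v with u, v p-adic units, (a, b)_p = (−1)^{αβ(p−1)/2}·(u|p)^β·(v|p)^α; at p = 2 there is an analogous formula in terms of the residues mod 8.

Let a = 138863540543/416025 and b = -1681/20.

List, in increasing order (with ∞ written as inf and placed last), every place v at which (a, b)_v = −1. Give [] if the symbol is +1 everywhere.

(a, b) ≡ (10127, -5) mod (ℚ^×)²; places V = {2, 3, 5, 7, 13, 19, 23, 41, 43, ∞}.
(a,b)_5: α=-2, u≡3; β=-1, v≡1 (mod 5); (3|5)=-1, (1|5)=+1; sign (−1)^0·-1^-1·+1^-2 = -1.
(a,b)_2: α=0, β=-2; u≡7, v≡3 (mod 8); ε(u)ε(v)=1·1, αω(v)=0·1, βω(u)=-2·0; sum ≡ 1  ⇒  -1.
(a,b)_∞: sgn(10127)=+, sgn(-5)=−, so +1.
(a,b)_43: α=-2, u≡12; β=0, v≡17 (mod 43); (12|43)=-1, (17|43)=+1; sign (−1)^0·-1^0·+1^-2 = +1.
(a,b)_19: α=1, u≡4; β=0, v≡10 (mod 19); (4|19)=+1, (10|19)=-1; sign (−1)^0·+1^0·-1^1 = -1.
(a,b)_23: α=4, u≡21; β=0, v≡16 (mod 23); (21|23)=-1, (16|23)=+1; sign (−1)^0·-1^0·+1^4 = +1.
(a,b)_7: α=2, u≡3; β=0, v≡1 (mod 7); (3|7)=-1, (1|7)=+1; sign (−1)^0·-1^0·+1^2 = +1.
(a,b)_13: α=1, u≡4; β=0, v≡5 (mod 13); (4|13)=+1, (5|13)=-1; sign (−1)^0·+1^0·-1^1 = -1.
(a,b)_3: α=-2, u≡2; β=0, v≡1 (mod 3); (2|3)=-1, (1|3)=+1; sign (−1)^0·-1^0·+1^-2 = +1.
(a,b)_41: α=1, u≡18; β=2, v≡2 (mod 41); (18|41)=+1, (2|41)=+1; sign (−1)^0·+1^2·+1^1 = +1.
(10127, -5 / ℚ) ramifies at {2, 5, 13, 19}: a division algebra.

[2, 5, 13, 19]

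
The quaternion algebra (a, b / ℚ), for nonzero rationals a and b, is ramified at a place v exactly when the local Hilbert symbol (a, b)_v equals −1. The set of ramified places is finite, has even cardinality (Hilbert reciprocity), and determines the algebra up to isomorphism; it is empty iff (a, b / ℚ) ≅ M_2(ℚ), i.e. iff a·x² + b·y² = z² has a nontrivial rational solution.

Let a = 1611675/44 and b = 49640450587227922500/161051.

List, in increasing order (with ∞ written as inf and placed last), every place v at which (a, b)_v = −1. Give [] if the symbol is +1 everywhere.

[]

(a, b) ≡ (78793, 62491) mod (ℚ^×)²; places V = {2, 3, 5, 11, 13, 19, 23, 29, ∞}.
(a,b)_29: α=1, u≡22; β=4, v≡4 (mod 29); (22|29)=+1, (4|29)=+1; sign (−1)^0·+1^4·+1^1 = +1.
(a,b)_2: α=-2, β=2; u≡1, v≡3 (mod 8); ε(u)ε(v)=0·1, αω(v)=-2·1, βω(u)=2·0; sum ≡ 0  ⇒  +1.
(a,b)_19: α=1, u≡11; β=3, v≡10 (mod 19); (11|19)=+1, (10|19)=-1; sign (−1)^1·+1^3·-1^1 = +1.
(a,b)_∞: sgn(78793)=+, sgn(62491)=+, so +1.
(a,b)_5: α=2, u≡3; β=4, v≡1 (mod 5); (3|5)=-1, (1|5)=+1; sign (−1)^0·-1^4·+1^2 = +1.
(a,b)_23: α=0, u≡2; β=1, v≡9 (mod 23); (2|23)=+1, (9|23)=+1; sign (−1)^0·+1^1·+1^0 = +1.
(a,b)_11: α=-1, u≡8; β=-5, v≡1 (mod 11); (8|11)=-1, (1|11)=+1; sign (−1)^1·-1^-5·+1^-1 = +1.
(a,b)_13: α=1, u≡4; β=3, v≡1 (mod 13); (4|13)=+1, (1|13)=+1; sign (−1)^0·+1^3·+1^1 = +1.
(a,b)_3: α=2, u≡1; β=4, v≡1 (mod 3); (1|3)=+1, (1|3)=+1; sign (−1)^0·+1^4·+1^2 = +1.
Ram(a, b) = ∅: the form 78793·x² + 62491·y² − z² is isotropic over every ℚ_v, so by Hasse–Minkowski it is isotropic over ℚ.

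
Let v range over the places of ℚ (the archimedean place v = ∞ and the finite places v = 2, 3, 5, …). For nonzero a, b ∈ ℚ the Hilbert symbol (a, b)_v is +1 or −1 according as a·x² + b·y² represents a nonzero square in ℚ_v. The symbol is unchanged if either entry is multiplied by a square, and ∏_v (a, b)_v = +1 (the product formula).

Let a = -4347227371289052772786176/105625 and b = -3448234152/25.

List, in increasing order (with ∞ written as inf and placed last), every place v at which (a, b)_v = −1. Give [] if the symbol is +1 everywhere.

Mod squares: a ≡ -51414, b ≡ -1182522. Check v ∈ {∞, 2, 3, 5, 11, 13, 19, 23, 41}.
v=41: a=41^3·(≡13), b=41^1·(≡29) mod 41; (13|41)=-1, (29|41)=-1; (−1)^{3·1·20}·(-1)^1·(-1)^3 = +1.
v=23: a=23^2·(≡21), b=23^1·(≡11) mod 23; (21|23)=-1, (11|23)=-1; (−1)^{2·1·11}·(-1)^1·(-1)^2 = -1.
v=∞: -51414 < 0 and -1182522 < 0  ⇒  (a,b)_∞ = -1.
v=5: a=5^-4·(≡1), b=5^-2·(≡3) mod 5; (1|5)=+1, (3|5)=-1; (−1)^{-4·-2·2}·(+1)^-2·(-1)^-4 = +1.
v=2: v_2(a)=13, v_2(b)=3; units ≡ 5, 3 (mod 8); ε·ε+αω+βω = 0·1+13·1+3·1 ≡ 0  ⇒  (a,b)_2 = +1.
v=11: a=11^3·(≡4), b=11^1·(≡4) mod 11; (4|11)=+1, (4|11)=+1; (−1)^{3·1·5}·(+1)^1·(+1)^3 = -1.
v=19: a=19^3·(≡5), b=19^1·(≡9) mod 19; (5|19)=+1, (9|19)=+1; (−1)^{3·1·9}·(+1)^1·(+1)^3 = -1.
v=3: a=3^13·(≡1), b=3^7·(≡2) mod 3; (1|3)=+1, (2|3)=-1; (−1)^{13·7·1}·(+1)^7·(-1)^13 = +1.
v=13: a=13^-2·(≡10), b=13^0·(≡12) mod 13; (10|13)=+1, (12|13)=+1; (−1)^{-2·0·6}·(+1)^0·(+1)^-2 = +1.
(-51414, -1182522 / ℚ) ramifies at {11, 19, 23, ∞}: a division algebra.

[11, 19, 23, inf]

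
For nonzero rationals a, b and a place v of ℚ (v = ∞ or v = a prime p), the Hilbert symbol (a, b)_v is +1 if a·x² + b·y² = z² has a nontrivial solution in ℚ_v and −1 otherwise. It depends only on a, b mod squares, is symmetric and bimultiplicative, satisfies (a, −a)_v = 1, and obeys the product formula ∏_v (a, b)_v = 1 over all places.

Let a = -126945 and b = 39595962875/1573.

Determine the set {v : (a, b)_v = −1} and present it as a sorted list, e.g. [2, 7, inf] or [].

[2, 7, 13, 31]

Mod squares: a ≡ -14105, b ≡ 455. Check v ∈ {∞, 2, 3, 5, 7, 11, 13, 31}.
v=∞: -14105 < 0 and 455 > 0  ⇒  (a,b)_∞ = +1.
v=13: a=13^1·(≡11), b=13^-1·(≡10) mod 13; (11|13)=-1, (10|13)=+1; (−1)^{1·-1·6}·(-1)^-1·(+1)^1 = -1.
v=7: a=7^1·(≡2), b=7^3·(≡2) mod 7; (2|7)=+1, (2|7)=+1; (−1)^{1·3·3}·(+1)^3·(+1)^1 = -1.
v=3: a=3^2·(≡1), b=3^0·(≡2) mod 3; (1|3)=+1, (2|3)=-1; (−1)^{2·0·1}·(+1)^0·(-1)^2 = +1.
v=31: a=31^1·(≡28), b=31^4·(≡23) mod 31; (28|31)=+1, (23|31)=-1; (−1)^{1·4·15}·(+1)^4·(-1)^1 = -1.
v=2: v_2(a)=0, v_2(b)=0; units ≡ 7, 7 (mod 8); ε·ε+αω+βω = 1·1+0·0+0·0 ≡ 1  ⇒  (a,b)_2 = -1.
v=5: a=5^1·(≡1), b=5^3·(≡1) mod 5; (1|5)=+1, (1|5)=+1; (−1)^{1·3·2}·(+1)^3·(+1)^1 = +1.
v=11: a=11^0·(≡6), b=11^-2·(≡9) mod 11; (6|11)=-1, (9|11)=+1; (−1)^{0·-2·5}·(-1)^-2·(+1)^0 = +1.
|Ram(-14105, 455)| = 4, even; anisotropic at {2, 7, 13, 31}.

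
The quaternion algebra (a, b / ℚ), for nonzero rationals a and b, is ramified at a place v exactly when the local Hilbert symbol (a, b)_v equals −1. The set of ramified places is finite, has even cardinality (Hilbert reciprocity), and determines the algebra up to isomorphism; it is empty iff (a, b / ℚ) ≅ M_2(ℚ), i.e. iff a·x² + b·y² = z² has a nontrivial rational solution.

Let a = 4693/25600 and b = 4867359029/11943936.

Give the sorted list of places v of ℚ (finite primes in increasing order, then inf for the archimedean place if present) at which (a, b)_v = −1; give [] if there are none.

[]

(a, b) ≡ (13, 221) mod (ℚ^×)²; places V = {2, 3, 5, 13, 17, 19, ∞}.
(a,b)_2: α=-10, β=-14; u≡5, v≡5 (mod 8); ε(u)ε(v)=0·0, αω(v)=-10·1, βω(u)=-14·1; sum ≡ 0  ⇒  +1.
(a,b)_17: α=0, u≡8; β=1, v≡8 (mod 17); (8|17)=+1, (8|17)=+1; sign (−1)^0·+1^1·+1^0 = +1.
(a,b)_5: α=-2, u≡2; β=0, v≡4 (mod 5); (2|5)=-1, (4|5)=+1; sign (−1)^0·-1^0·+1^-2 = +1.
(a,b)_∞: sgn(13)=+, sgn(221)=+, so +1.
(a,b)_13: α=1, u≡12; β=3, v≡9 (mod 13); (12|13)=+1, (9|13)=+1; sign (−1)^0·+1^3·+1^1 = +1.
(a,b)_3: α=0, u≡1; β=-6, v≡2 (mod 3); (1|3)=+1, (2|3)=-1; sign (−1)^0·+1^-6·-1^0 = +1.
(a,b)_19: α=2, u≡10; β=4, v≡13 (mod 19); (10|19)=-1, (13|19)=-1; sign (−1)^0·-1^4·-1^2 = +1.
Ram(a, b) = ∅: the form 13·x² + 221·y² − z² is isotropic over every ℚ_v, so by Hasse–Minkowski it is isotropic over ℚ.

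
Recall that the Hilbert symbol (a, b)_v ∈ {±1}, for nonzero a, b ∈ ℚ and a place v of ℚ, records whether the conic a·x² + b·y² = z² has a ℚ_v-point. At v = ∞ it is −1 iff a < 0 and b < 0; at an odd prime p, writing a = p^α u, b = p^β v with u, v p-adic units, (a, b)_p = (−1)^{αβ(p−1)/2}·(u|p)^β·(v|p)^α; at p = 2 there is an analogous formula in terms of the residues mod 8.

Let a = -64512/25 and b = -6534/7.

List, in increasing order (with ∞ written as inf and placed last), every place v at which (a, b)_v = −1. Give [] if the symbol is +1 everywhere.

[3, inf]

Mod squares: a ≡ -7, b ≡ -42. Check v ∈ {∞, 2, 3, 5, 7, 11}.
v=∞: -7 < 0 and -42 < 0  ⇒  (a,b)_∞ = -1.
v=2: v_2(a)=10, v_2(b)=1; units ≡ 1, 3 (mod 8); ε·ε+αω+βω = 0·1+10·1+1·0 ≡ 0  ⇒  (a,b)_2 = +1.
v=3: a=3^2·(≡2), b=3^3·(≡1) mod 3; (2|3)=-1, (1|3)=+1; (−1)^{2·3·1}·(-1)^3·(+1)^2 = -1.
v=11: a=11^0·(≡1), b=11^2·(≡8) mod 11; (1|11)=+1, (8|11)=-1; (−1)^{0·2·5}·(+1)^2·(-1)^0 = +1.
v=7: a=7^1·(≡6), b=7^-1·(≡4) mod 7; (6|7)=-1, (4|7)=+1; (−1)^{1·-1·3}·(-1)^-1·(+1)^1 = +1.
v=5: a=5^-2·(≡3), b=5^0·(≡3) mod 5; (3|5)=-1, (3|5)=-1; (−1)^{-2·0·2}·(-1)^0·(-1)^-2 = +1.
|Ram(-7, -42)| = 2, even; anisotropic at {3, ∞}.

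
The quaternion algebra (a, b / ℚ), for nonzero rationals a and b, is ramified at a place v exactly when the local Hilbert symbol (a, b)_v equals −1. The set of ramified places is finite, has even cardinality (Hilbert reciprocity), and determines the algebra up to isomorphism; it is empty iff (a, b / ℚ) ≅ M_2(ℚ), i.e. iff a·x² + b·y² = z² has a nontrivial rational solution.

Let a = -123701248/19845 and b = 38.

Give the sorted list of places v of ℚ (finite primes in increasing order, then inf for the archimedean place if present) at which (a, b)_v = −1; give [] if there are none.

[2, 5]

(a, b) ≡ (-2090, 38) mod (ℚ^×)²; places V = {2, 3, 5, 7, 11, 17, 19, ∞}.
(a,b)_17: α=2, u≡16; β=0, v≡4 (mod 17); (16|17)=+1, (4|17)=+1; sign (−1)^0·+1^0·+1^2 = +1.
(a,b)_5: α=-1, u≡3; β=0, v≡3 (mod 5); (3|5)=-1, (3|5)=-1; sign (−1)^0·-1^0·-1^-1 = -1.
(a,b)_∞: sgn(-2090)=−, sgn(38)=+, so +1.
(a,b)_7: α=-2, u≡6; β=0, v≡3 (mod 7); (6|7)=-1, (3|7)=-1; sign (−1)^0·-1^0·-1^-2 = +1.
(a,b)_11: α=1, u≡7; β=0, v≡5 (mod 11); (7|11)=-1, (5|11)=+1; sign (−1)^0·-1^0·+1^1 = +1.
(a,b)_2: α=11, β=1; u≡3, v≡3 (mod 8); ε(u)ε(v)=1·1, αω(v)=11·1, βω(u)=1·1; sum ≡ 1  ⇒  -1.
(a,b)_3: α=-4, u≡1; β=0, v≡2 (mod 3); (1|3)=+1, (2|3)=-1; sign (−1)^0·+1^0·-1^-4 = +1.
(a,b)_19: α=1, u≡9; β=1, v≡2 (mod 19); (9|19)=+1, (2|19)=-1; sign (−1)^1·+1^1·-1^1 = +1.
|Ram(-2090, 38)| = 2, even; anisotropic at {2, 5}.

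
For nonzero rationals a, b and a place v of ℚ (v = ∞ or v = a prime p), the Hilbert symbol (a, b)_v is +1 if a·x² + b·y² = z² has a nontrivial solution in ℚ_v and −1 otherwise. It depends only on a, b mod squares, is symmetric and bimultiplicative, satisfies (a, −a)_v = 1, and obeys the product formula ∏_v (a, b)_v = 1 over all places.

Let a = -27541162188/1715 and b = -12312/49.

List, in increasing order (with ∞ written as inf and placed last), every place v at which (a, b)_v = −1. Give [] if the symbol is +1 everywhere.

[5, inf]

Mod squares: a ≡ -11305, b ≡ -38. Check v ∈ {∞, 2, 3, 5, 7, 17, 19}.
v=17: a=17^1·(≡9), b=17^0·(≡2) mod 17; (9|17)=+1, (2|17)=+1; (−1)^{1·0·8}·(+1)^0·(+1)^1 = +1.
v=5: a=5^-1·(≡4), b=5^0·(≡2) mod 5; (4|5)=+1, (2|5)=-1; (−1)^{-1·0·2}·(+1)^0·(-1)^-1 = -1.
v=19: a=19^3·(≡18), b=19^1·(≡5) mod 19; (18|19)=-1, (5|19)=+1; (−1)^{3·1·9}·(-1)^1·(+1)^3 = +1.
v=2: v_2(a)=2, v_2(b)=3; units ≡ 7, 5 (mod 8); ε·ε+αω+βω = 1·0+2·1+3·0 ≡ 0  ⇒  (a,b)_2 = +1.
v=3: a=3^10·(≡2), b=3^4·(≡1) mod 3; (2|3)=-1, (1|3)=+1; (−1)^{10·4·1}·(-1)^4·(+1)^10 = +1.
v=∞: -11305 < 0 and -38 < 0  ⇒  (a,b)_∞ = -1.
v=7: a=7^-3·(≡4), b=7^-2·(≡1) mod 7; (4|7)=+1, (1|7)=+1; (−1)^{-3·-2·3}·(+1)^-2·(+1)^-3 = +1.
|Ram(-11305, -38)| = 2, even; anisotropic at {5, ∞}.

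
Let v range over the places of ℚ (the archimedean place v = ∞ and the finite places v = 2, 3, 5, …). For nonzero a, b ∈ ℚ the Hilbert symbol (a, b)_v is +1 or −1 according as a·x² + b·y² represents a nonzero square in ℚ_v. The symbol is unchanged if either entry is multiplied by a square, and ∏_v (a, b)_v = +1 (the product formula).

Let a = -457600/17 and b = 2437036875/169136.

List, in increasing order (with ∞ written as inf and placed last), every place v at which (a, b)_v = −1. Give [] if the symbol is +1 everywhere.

Mod squares: a ≡ -4862, b ≡ 1001. Check v ∈ {∞, 2, 3, 5, 7, 11, 13, 17, 23, 31}.
v=13: a=13^1·(≡1), b=13^1·(≡12) mod 13; (1|13)=+1, (12|13)=+1; (−1)^{1·1·6}·(+1)^1·(+1)^1 = +1.
v=31: a=31^0·(≡25), b=31^-2·(≡7) mod 31; (25|31)=+1, (7|31)=+1; (−1)^{0·-2·15}·(+1)^-2·(+1)^0 = +1.
v=17: a=17^-1·(≡6), b=17^0·(≡13) mod 17; (6|17)=-1, (13|17)=+1; (−1)^{-1·0·8}·(-1)^0·(+1)^-1 = +1.
v=7: a=7^0·(≡6), b=7^1·(≡5) mod 7; (6|7)=-1, (5|7)=-1; (−1)^{0·1·3}·(-1)^1·(-1)^0 = -1.
v=5: a=5^2·(≡3), b=5^4·(≡4) mod 5; (3|5)=-1, (4|5)=+1; (−1)^{2·4·2}·(-1)^4·(+1)^2 = +1.
v=2: v_2(a)=7, v_2(b)=-4; units ≡ 1, 1 (mod 8); ε·ε+αω+βω = 0·0+7·0+-4·0 ≡ 0  ⇒  (a,b)_2 = +1.
v=3: a=3^0·(≡1), b=3^4·(≡2) mod 3; (1|3)=+1, (2|3)=-1; (−1)^{0·4·1}·(+1)^4·(-1)^0 = +1.
v=23: a=23^0·(≡14), b=23^2·(≡8) mod 23; (14|23)=-1, (8|23)=+1; (−1)^{0·2·11}·(-1)^2·(+1)^0 = +1.
v=11: a=11^1·(≡4), b=11^-1·(≡1) mod 11; (4|11)=+1, (1|11)=+1; (−1)^{1·-1·5}·(+1)^-1·(+1)^1 = -1.
v=∞: -4862 < 0 and 1001 > 0  ⇒  (a,b)_∞ = +1.
(-4862, 1001 / ℚ) ramifies at {7, 11}: a division algebra.

[7, 11]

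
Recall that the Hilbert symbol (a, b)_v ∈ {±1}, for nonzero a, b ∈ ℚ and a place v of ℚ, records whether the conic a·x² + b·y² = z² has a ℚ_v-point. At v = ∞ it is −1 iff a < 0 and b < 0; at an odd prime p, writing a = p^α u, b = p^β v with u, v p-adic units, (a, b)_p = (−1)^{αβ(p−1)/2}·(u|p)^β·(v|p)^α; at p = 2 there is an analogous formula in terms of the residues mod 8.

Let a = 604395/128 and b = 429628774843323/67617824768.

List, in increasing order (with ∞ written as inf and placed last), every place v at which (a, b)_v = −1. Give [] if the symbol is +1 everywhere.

(a, b) ≡ (1110, 6) mod (ℚ^×)²; places V = {2, 3, 5, 11, 13, 17, 37, ∞}.
(a,b)_13: α=0, u≡7; β=-4, v≡7 (mod 13); (7|13)=-1, (7|13)=-1; sign (−1)^0·-1^-4·-1^0 = +1.
(a,b)_2: α=-7, β=-13; u≡3, v≡3 (mod 8); ε(u)ε(v)=1·1, αω(v)=-7·1, βω(u)=-13·1; sum ≡ 1  ⇒  -1.
(a,b)_5: α=1, u≡3; β=0, v≡1 (mod 5); (3|5)=-1, (1|5)=+1; sign (−1)^0·-1^0·+1^1 = +1.
(a,b)_17: α=0, u≡5; β=-2, v≡3 (mod 17); (5|17)=-1, (3|17)=-1; sign (−1)^0·-1^-2·-1^0 = +1.
(a,b)_37: α=1, u≡25; β=2, v≡19 (mod 37); (25|37)=+1, (19|37)=-1; sign (−1)^0·+1^2·-1^1 = -1.
(a,b)_∞: sgn(1110)=+, sgn(6)=+, so +1.
(a,b)_11: α=2, u≡8; β=6, v≡7 (mod 11); (8|11)=-1, (7|11)=-1; sign (−1)^0·-1^6·-1^2 = +1.
(a,b)_3: α=3, u≡1; β=11, v≡2 (mod 3); (1|3)=+1, (2|3)=-1; sign (−1)^1·+1^11·-1^3 = +1.
Ram(1110, 6) = {2, 37}; no ℚ_2-point on the conic.

[2, 37]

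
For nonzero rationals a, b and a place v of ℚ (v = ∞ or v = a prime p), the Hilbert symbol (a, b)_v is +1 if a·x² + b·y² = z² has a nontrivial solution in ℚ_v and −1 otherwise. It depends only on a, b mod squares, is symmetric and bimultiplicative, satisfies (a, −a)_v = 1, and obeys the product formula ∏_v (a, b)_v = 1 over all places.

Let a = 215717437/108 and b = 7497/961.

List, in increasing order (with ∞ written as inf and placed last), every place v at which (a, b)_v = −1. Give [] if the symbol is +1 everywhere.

Mod squares: a ≡ 472719, b ≡ 17. Check v ∈ {∞, 2, 3, 7, 13, 17, 23, 31, 37}.
v=37: a=37^2·(≡28), b=37^0·(≡14) mod 37; (28|37)=+1, (14|37)=-1; (−1)^{2·0·18}·(+1)^0·(-1)^2 = +1.
v=31: a=31^1·(≡10), b=31^-2·(≡26) mod 31; (10|31)=+1, (26|31)=-1; (−1)^{1·-2·15}·(+1)^-2·(-1)^1 = -1.
v=2: v_2(a)=-2, v_2(b)=0; units ≡ 7, 1 (mod 8); ε·ε+αω+βω = 1·0+-2·0+0·0 ≡ 0  ⇒  (a,b)_2 = +1.
v=13: a=13^1·(≡5), b=13^0·(≡4) mod 13; (5|13)=-1, (4|13)=+1; (−1)^{1·0·6}·(-1)^0·(+1)^1 = +1.
v=∞: 472719 > 0 and 17 > 0  ⇒  (a,b)_∞ = +1.
v=7: a=7^0·(≡4), b=7^2·(≡3) mod 7; (4|7)=+1, (3|7)=-1; (−1)^{0·2·3}·(+1)^2·(-1)^0 = +1.
v=23: a=23^1·(≡15), b=23^0·(≡14) mod 23; (15|23)=-1, (14|23)=-1; (−1)^{1·0·11}·(-1)^0·(-1)^1 = -1.
v=3: a=3^-3·(≡1), b=3^2·(≡2) mod 3; (1|3)=+1, (2|3)=-1; (−1)^{-3·2·1}·(+1)^2·(-1)^-3 = -1.
v=17: a=17^1·(≡6), b=17^1·(≡15) mod 17; (6|17)=-1, (15|17)=+1; (−1)^{1·1·8}·(-1)^1·(+1)^1 = -1.
(472719, 17 / ℚ) ramifies at {3, 17, 23, 31}: a division algebra.

[3, 17, 23, 31]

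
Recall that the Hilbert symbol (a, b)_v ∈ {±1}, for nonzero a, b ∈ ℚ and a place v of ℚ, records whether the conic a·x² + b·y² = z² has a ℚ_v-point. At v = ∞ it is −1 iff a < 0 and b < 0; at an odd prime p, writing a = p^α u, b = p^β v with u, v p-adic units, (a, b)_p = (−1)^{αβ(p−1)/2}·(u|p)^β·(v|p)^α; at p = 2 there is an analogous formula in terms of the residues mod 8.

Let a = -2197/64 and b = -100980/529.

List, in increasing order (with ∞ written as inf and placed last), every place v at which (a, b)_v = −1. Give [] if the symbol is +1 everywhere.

[2, 3, 5, inf]

Mod squares: a ≡ -13, b ≡ -2805. Check v ∈ {∞, 2, 3, 5, 11, 13, 17, 23}.
v=11: a=11^0·(≡4), b=11^1·(≡5) mod 11; (4|11)=+1, (5|11)=+1; (−1)^{0·1·5}·(+1)^1·(+1)^0 = +1.
v=5: a=5^0·(≡2), b=5^1·(≡1) mod 5; (2|5)=-1, (1|5)=+1; (−1)^{0·1·2}·(-1)^1·(+1)^0 = -1.
v=13: a=13^3·(≡1), b=13^0·(≡12) mod 13; (1|13)=+1, (12|13)=+1; (−1)^{3·0·6}·(+1)^0·(+1)^3 = +1.
v=23: a=23^0·(≡7), b=23^-2·(≡13) mod 23; (7|23)=-1, (13|23)=+1; (−1)^{0·-2·11}·(-1)^-2·(+1)^0 = +1.
v=∞: -13 < 0 and -2805 < 0  ⇒  (a,b)_∞ = -1.
v=17: a=17^0·(≡1), b=17^1·(≡5) mod 17; (1|17)=+1, (5|17)=-1; (−1)^{0·1·8}·(+1)^1·(-1)^0 = +1.
v=3: a=3^0·(≡2), b=3^3·(≡1) mod 3; (2|3)=-1, (1|3)=+1; (−1)^{0·3·1}·(-1)^3·(+1)^0 = -1.
v=2: v_2(a)=-6, v_2(b)=2; units ≡ 3, 3 (mod 8); ε·ε+αω+βω = 1·1+-6·1+2·1 ≡ 1  ⇒  (a,b)_2 = -1.
Ram(-13, -2805) = {2, 3, 5, ∞}; no ℚ_2-point on the conic.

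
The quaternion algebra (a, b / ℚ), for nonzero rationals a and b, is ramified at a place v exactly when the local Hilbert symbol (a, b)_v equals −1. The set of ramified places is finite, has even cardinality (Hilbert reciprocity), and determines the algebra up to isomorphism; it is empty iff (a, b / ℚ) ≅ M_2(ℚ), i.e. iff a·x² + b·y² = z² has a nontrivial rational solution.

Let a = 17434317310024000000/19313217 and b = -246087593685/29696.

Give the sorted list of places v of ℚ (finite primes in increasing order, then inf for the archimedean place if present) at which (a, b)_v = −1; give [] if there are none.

[5, 11, 23, 29, 43, 53]

(a, b) ≡ (9597867202, -7600465) mod (ℚ^×)²; places V = {2, 3, 5, 7, 11, 17, 19, 23, 29, 31, 41, 43, 53, ∞}.
(a,b)_19: α=2, u≡7; β=2, v≡2 (mod 19); (7|19)=+1, (2|19)=-1; sign (−1)^0·+1^2·-1^2 = +1.
(a,b)_29: α=-1, u≡6; β=-1, v≡11 (mod 29); (6|29)=+1, (11|29)=-1; sign (−1)^0·+1^-1·-1^-1 = -1.
(a,b)_2: α=9, β=-10; u≡1, v≡7 (mod 8); ε(u)ε(v)=0·1, αω(v)=9·0, βω(u)=-10·0; sum ≡ 0  ⇒  +1.
(a,b)_41: α=1, u≡37; β=0, v≡33 (mod 41); (37|41)=+1, (33|41)=+1; sign (−1)^0·+1^0·+1^1 = +1.
(a,b)_11: α=-1, u≡8; β=0, v≡8 (mod 11); (8|11)=-1, (8|11)=-1; sign (−1)^0·-1^0·-1^-1 = -1.
(a,b)_43: α=1, u≡12; β=1, v≡27 (mod 43); (12|43)=-1, (27|43)=-1; sign (−1)^1·-1^1·-1^1 = -1.
(a,b)_53: α=3, u≡41; β=1, v≡40 (mod 53); (41|53)=-1, (40|53)=+1; sign (−1)^0·-1^1·+1^3 = -1.
(a,b)_5: α=6, u≡3; β=1, v≡3 (mod 5); (3|5)=-1, (3|5)=-1; sign (−1)^0·-1^1·-1^6 = -1.
(a,b)_17: α=0, u≡7; β=2, v≡3 (mod 17); (7|17)=-1, (3|17)=-1; sign (−1)^0·-1^2·-1^0 = +1.
(a,b)_∞: sgn(9597867202)=+, sgn(-7600465)=−, so +1.
(a,b)_31: α=-2, u≡27; β=0, v≡11 (mod 31); (27|31)=-1, (11|31)=-1; sign (−1)^0·-1^0·-1^-2 = +1.
(a,b)_3: α=-2, u≡1; β=2, v≡2 (mod 3); (1|3)=+1, (2|3)=-1; sign (−1)^0·+1^2·-1^-2 = +1.
(a,b)_7: α=-1, u≡3; β=0, v≡2 (mod 7); (3|7)=-1, (2|7)=+1; sign (−1)^0·-1^0·+1^-1 = +1.
(a,b)_23: α=1, u≡3; β=1, v≡16 (mod 23); (3|23)=+1, (16|23)=+1; sign (−1)^1·+1^1·+1^1 = -1.
|Ram(9597867202, -7600465)| = 6, even; anisotropic at {5, 11, 23, 29, 43, 53}.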